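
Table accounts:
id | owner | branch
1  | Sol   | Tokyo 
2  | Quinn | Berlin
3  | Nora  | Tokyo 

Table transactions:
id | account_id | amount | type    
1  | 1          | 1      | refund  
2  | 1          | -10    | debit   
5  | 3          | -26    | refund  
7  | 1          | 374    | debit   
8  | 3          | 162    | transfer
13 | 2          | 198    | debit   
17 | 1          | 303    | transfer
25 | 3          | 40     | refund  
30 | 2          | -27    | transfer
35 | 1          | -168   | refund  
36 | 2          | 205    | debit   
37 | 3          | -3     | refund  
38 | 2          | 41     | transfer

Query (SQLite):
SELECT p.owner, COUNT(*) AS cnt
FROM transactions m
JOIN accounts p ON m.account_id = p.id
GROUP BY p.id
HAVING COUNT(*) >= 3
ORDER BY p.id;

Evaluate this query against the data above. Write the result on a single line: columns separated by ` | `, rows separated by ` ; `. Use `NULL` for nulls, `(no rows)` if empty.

Sol | 5 ; Quinn | 4 ; Nora | 4

Join each transactions row to its accounts via account_id.
Group joined rows by accounts.id; compute COUNT(*) per group.
HAVING: keep groups with count ≥ 3.
  1: ids {1, 2, 7, 17, 35} → COUNT(*)=5
  2: ids {13, 30, 36, 38} → COUNT(*)=4
  3: ids {5, 8, 25, 37} → COUNT(*)=4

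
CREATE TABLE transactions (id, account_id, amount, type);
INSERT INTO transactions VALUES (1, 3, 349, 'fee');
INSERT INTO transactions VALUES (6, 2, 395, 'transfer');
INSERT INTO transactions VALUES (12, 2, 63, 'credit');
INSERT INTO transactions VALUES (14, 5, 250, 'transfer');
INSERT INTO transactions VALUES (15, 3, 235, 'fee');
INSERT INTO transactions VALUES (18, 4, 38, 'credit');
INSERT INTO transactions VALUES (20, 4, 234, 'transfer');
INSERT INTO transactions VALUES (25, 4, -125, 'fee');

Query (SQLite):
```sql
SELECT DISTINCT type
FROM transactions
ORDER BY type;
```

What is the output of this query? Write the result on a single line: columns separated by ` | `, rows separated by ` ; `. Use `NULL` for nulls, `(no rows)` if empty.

Collect distinct type values from transactions.

credit ; fee ; transfer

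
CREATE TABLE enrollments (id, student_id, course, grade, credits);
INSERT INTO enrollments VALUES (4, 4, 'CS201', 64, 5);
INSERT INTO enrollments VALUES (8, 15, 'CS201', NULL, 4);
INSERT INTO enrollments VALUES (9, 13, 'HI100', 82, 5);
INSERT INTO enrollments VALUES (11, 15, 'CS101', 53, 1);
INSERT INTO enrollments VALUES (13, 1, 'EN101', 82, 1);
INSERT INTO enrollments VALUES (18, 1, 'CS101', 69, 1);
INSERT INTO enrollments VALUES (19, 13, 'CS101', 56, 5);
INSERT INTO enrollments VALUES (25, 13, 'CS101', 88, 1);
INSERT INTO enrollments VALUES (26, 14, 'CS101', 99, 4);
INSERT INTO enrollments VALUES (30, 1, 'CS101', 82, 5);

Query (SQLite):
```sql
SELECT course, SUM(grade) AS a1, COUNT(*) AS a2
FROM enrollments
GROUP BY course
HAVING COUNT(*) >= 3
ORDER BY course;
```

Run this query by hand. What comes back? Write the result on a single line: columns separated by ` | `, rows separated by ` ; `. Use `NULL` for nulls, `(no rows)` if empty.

CS101 | 447 | 6

Group enrollments by course.
Per group compute: SUM(grade), COUNT(*).
HAVING: drop groups with fewer than 3 rows.
  CS101: ids {11, 18, 19, 25, 26, 30} → SUM(grade)=447, COUNT(*)=6
  CS201: ids {4, 8} → SUM(grade)=64, COUNT(*)=2
  EN101: ids {13} → SUM(grade)=82, COUNT(*)=1
  HI100: ids {9} → SUM(grade)=82, COUNT(*)=1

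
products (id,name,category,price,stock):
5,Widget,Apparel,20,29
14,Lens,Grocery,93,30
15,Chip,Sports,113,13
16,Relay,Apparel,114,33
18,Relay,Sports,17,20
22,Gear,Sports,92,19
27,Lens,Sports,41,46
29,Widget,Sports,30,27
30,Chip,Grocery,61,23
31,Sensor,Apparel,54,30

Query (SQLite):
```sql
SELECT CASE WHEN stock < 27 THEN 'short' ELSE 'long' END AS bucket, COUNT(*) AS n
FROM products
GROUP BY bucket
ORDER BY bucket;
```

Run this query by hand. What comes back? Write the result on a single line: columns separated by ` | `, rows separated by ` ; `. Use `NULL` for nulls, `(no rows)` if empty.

Bucket rows by stock < 27 → 'short' else 'long'; count each bucket.

long | 6 ; short | 4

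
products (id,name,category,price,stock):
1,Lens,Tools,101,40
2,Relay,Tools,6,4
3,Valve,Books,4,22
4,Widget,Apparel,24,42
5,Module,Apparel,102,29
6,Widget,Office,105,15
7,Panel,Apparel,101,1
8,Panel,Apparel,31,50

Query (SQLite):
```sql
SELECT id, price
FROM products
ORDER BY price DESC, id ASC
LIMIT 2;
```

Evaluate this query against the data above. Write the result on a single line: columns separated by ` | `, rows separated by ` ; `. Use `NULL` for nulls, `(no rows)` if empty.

6 | 105 ; 5 | 102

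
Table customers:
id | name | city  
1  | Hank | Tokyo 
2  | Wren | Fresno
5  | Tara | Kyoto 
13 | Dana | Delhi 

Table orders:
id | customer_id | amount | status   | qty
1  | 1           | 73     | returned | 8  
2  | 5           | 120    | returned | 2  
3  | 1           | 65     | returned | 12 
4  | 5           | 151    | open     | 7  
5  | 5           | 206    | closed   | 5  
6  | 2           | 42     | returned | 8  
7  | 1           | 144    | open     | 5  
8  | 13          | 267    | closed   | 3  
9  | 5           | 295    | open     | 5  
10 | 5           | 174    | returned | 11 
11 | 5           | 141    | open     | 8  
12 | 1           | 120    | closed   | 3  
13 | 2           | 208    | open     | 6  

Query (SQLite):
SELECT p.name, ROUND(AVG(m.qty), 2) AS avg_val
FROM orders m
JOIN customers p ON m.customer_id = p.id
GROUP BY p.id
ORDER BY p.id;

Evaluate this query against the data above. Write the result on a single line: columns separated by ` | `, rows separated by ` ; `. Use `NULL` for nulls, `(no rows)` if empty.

Hank | 7 ; Wren | 7 ; Tara | 6.33 ; Dana | 3

Join each orders row to its customers via customer_id.
Group joined rows by customers.id; compute ROUND(AVG(m.qty), 2) per group.
  1: ids {1, 3, 7, 12} → ROUND(AVG(m.qty), 2)=7
  2: ids {6, 13} → ROUND(AVG(m.qty), 2)=7
  5: ids {2, 4, 5, 9, 10, 11} → ROUND(AVG(m.qty), 2)=6.33
  13: ids {8} → ROUND(AVG(m.qty), 2)=3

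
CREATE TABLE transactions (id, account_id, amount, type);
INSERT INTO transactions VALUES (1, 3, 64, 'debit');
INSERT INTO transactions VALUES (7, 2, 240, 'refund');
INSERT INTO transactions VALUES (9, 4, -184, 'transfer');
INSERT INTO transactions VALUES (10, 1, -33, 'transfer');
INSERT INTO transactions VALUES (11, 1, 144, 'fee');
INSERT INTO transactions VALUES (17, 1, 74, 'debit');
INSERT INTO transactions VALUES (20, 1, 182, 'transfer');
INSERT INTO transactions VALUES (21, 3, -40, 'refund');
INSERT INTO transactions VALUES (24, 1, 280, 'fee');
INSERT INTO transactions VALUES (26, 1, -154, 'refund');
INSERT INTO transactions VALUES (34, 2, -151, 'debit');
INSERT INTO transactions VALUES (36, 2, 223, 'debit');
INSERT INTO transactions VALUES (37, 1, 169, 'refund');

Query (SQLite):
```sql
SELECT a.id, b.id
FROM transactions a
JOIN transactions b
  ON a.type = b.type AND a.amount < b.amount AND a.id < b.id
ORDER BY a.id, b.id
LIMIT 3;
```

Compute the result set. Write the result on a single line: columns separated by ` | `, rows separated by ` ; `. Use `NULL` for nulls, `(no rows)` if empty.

1 | 17 ; 1 | 36 ; 9 | 10

Pairs (a,b) with same type, a.amount < b.amount, a.id < b.id.
type groups: debit:{1,17,34,36} fee:{11,24} refund:{7,21,26,37} transfer:{9,10,20}
Ordered by (a.id, b.id); first 3.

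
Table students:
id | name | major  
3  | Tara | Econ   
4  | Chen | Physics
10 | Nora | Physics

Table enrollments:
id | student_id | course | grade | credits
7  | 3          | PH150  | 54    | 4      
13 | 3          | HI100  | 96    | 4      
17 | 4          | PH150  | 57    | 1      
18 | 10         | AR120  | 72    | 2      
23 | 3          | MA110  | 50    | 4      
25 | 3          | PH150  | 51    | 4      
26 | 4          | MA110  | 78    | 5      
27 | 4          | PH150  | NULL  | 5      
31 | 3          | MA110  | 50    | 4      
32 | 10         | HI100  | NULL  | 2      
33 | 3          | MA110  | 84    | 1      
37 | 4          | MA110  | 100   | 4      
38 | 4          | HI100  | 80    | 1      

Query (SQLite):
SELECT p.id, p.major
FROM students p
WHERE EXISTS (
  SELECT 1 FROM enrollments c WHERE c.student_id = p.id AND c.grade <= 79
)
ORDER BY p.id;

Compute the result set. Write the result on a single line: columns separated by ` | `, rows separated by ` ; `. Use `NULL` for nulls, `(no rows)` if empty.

3 | Econ ; 4 | Physics ; 10 | Physics

For each students row, check whether any enrollments with matching student_id has grade <= 79.
Keep rows where that is true.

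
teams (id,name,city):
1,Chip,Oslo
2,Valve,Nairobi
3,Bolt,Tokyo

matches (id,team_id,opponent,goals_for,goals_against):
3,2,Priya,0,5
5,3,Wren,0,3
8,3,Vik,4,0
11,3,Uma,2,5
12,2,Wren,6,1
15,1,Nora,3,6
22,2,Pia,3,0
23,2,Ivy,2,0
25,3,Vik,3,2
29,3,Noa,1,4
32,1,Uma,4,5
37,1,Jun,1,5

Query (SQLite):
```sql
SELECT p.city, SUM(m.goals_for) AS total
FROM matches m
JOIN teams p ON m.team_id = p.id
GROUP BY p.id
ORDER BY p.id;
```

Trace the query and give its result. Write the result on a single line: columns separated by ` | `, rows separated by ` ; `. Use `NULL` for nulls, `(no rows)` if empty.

Join each matches row to its teams via team_id.
Group joined rows by teams.id; compute SUM(m.goals_for) per group.
  1: ids {15, 32, 37} → SUM(m.goals_for)=8
  2: ids {3, 12, 22, 23} → SUM(m.goals_for)=11
  3: ids {5, 8, 11, 25, 29} → SUM(m.goals_for)=10

Oslo | 8 ; Nairobi | 11 ; Tokyo | 10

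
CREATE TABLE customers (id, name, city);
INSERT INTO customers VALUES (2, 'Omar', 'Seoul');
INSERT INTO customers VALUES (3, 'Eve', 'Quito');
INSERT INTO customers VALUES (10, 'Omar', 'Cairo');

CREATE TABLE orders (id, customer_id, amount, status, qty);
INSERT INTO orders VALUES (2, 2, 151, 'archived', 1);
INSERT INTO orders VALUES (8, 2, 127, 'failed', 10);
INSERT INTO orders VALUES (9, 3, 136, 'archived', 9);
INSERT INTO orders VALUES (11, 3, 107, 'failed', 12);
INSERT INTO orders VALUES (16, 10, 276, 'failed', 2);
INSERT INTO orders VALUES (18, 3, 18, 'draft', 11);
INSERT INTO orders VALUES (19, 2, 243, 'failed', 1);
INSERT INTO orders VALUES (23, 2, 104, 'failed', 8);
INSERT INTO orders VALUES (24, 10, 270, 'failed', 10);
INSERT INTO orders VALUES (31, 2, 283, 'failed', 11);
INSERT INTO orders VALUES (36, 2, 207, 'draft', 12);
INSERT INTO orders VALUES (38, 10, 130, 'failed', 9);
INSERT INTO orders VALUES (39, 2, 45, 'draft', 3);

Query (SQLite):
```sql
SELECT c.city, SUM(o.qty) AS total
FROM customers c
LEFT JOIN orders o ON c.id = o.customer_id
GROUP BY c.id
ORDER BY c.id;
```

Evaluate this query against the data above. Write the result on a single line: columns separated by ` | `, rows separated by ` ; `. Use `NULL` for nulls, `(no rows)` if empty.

Seoul | 46 ; Quito | 32 ; Cairo | 21

LEFT JOIN keeps every customers row; unmatched ones get NULL for orders columns.
Group by customers.id and compute SUM(o.qty). SUM over an all-NULL group is NULL.
  2: ids {2, 8, 19, 23, 31, 36, 39} → SUM(o.qty)=46
  3: ids {9, 11, 18} → SUM(o.qty)=32
  10: ids {16, 24, 38} → SUM(o.qty)=21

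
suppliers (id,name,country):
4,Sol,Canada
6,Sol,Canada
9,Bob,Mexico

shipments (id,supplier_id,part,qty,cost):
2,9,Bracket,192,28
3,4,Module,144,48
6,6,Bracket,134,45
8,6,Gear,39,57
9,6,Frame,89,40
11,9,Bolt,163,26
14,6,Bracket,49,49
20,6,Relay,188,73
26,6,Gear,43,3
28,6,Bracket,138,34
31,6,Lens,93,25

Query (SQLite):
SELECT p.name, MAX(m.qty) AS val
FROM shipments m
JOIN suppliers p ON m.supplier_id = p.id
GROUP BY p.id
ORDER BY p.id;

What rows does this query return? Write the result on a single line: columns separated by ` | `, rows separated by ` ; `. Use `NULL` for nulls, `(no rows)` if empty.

Sol | 144 ; Sol | 188 ; Bob | 192

Join each shipments row to its suppliers via supplier_id.
Group joined rows by suppliers.id; compute MAX(m.qty) per group.
  4: ids {3} → MAX(m.qty)=144
  6: ids {6, 8, 9, 14, 20, 26, 28, 31} → MAX(m.qty)=188
  9: ids {2, 11} → MAX(m.qty)=192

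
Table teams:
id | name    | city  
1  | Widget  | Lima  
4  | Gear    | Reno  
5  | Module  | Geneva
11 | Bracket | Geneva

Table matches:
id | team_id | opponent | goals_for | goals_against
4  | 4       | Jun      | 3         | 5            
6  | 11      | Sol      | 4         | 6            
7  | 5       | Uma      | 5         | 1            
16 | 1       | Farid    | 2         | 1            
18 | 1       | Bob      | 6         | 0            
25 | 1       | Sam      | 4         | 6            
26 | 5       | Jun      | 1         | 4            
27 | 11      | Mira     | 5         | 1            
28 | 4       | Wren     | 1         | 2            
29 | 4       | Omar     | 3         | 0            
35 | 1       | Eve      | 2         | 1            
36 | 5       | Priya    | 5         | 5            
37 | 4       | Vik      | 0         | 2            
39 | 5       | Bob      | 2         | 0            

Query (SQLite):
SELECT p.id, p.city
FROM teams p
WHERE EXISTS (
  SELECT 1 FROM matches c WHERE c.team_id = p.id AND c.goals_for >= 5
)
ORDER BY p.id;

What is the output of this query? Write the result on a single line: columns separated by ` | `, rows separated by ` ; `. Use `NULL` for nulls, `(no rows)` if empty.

1 | Lima ; 5 | Geneva ; 11 | Geneva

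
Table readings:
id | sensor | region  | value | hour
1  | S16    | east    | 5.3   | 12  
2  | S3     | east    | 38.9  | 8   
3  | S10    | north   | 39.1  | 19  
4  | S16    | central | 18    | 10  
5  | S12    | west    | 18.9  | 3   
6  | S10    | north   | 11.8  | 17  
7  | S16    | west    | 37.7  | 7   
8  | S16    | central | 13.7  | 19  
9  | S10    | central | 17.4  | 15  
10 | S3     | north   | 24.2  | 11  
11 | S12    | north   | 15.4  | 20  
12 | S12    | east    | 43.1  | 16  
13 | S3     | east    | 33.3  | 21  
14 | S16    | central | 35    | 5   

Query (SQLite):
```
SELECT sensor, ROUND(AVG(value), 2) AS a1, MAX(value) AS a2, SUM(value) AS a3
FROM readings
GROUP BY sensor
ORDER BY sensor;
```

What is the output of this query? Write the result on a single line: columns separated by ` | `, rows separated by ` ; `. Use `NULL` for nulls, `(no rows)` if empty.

S10 | 22.77 | 39.1 | 68.3 ; S12 | 25.8 | 43.1 | 77.4 ; S16 | 21.94 | 37.7 | 109.7 ; S3 | 32.13 | 38.9 | 96.4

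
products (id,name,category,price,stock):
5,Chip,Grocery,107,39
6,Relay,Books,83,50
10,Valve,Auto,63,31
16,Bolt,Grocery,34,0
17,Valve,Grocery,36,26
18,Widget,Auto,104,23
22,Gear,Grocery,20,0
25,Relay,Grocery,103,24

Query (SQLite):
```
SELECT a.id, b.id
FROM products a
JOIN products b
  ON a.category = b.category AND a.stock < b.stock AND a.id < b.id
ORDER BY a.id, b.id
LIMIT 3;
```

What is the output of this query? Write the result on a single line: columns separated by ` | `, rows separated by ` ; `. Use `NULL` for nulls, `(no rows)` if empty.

Pairs (a,b) with same category, a.stock < b.stock, a.id < b.id.
category groups: Auto:{10,18} Books:{6} Grocery:{5,16,17,22,25}
Ordered by (a.id, b.id); first 3.

16 | 17 ; 16 | 25 ; 22 | 25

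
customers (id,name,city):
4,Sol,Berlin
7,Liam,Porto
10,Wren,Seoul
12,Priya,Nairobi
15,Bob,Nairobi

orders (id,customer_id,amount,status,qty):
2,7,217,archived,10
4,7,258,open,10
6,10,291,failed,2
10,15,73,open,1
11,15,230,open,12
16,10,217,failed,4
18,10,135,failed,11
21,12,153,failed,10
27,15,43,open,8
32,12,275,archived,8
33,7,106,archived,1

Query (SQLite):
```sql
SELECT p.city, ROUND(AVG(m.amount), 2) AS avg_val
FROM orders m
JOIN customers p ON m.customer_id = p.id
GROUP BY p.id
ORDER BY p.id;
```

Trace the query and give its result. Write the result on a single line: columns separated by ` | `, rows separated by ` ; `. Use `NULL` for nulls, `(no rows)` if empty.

Join each orders row to its customers via customer_id.
Group joined rows by customers.id; compute ROUND(AVG(m.amount), 2) per group.
  7: ids {2, 4, 33} → ROUND(AVG(m.amount), 2)=193.67
  10: ids {6, 16, 18} → ROUND(AVG(m.amount), 2)=214.33
  12: ids {21, 32} → ROUND(AVG(m.amount), 2)=214
  15: ids {10, 11, 27} → ROUND(AVG(m.amount), 2)=115.33

Porto | 193.67 ; Seoul | 214.33 ; Nairobi | 214 ; Nairobi | 115.33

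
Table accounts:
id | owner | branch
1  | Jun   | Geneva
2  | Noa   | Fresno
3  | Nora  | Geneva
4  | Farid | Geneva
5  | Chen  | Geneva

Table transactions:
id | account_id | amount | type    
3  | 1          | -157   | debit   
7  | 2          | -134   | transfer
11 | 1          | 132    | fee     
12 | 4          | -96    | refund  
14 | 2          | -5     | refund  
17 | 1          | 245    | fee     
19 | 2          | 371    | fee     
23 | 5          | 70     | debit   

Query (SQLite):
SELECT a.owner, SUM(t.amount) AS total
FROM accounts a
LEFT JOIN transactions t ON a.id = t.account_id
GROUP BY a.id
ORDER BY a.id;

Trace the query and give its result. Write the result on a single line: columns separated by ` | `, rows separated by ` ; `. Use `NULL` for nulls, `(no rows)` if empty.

LEFT JOIN keeps every accounts row; unmatched ones get NULL for transactions columns.
Group by accounts.id and compute SUM(t.amount). SUM over an all-NULL group is NULL.
  1: ids {3, 11, 17} → SUM(t.amount)=220
  2: ids {7, 14, 19} → SUM(t.amount)=232
  3: ids {—} → SUM(t.amount)=NULL
  4: ids {12} → SUM(t.amount)=-96
  5: ids {23} → SUM(t.amount)=70

Jun | 220 ; Noa | 232 ; Nora | NULL ; Farid | -96 ; Chen | 70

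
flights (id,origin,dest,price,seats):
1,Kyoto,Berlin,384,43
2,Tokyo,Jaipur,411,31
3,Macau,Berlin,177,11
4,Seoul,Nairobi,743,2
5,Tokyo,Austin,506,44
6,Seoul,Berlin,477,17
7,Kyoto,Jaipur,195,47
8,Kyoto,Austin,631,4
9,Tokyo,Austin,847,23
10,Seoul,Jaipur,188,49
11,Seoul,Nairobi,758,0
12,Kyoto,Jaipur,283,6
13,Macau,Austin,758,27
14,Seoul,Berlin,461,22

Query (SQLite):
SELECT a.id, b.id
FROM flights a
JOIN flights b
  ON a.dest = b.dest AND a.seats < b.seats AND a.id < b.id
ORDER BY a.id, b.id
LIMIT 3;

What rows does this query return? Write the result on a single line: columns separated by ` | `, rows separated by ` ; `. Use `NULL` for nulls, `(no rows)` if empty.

Pairs (a,b) with same dest, a.seats < b.seats, a.id < b.id.
dest groups: Austin:{5,8,9,13} Berlin:{1,3,6,14} Jaipur:{2,7,10,12} Nairobi:{4,11}
Ordered by (a.id, b.id); first 3.

2 | 7 ; 2 | 10 ; 3 | 6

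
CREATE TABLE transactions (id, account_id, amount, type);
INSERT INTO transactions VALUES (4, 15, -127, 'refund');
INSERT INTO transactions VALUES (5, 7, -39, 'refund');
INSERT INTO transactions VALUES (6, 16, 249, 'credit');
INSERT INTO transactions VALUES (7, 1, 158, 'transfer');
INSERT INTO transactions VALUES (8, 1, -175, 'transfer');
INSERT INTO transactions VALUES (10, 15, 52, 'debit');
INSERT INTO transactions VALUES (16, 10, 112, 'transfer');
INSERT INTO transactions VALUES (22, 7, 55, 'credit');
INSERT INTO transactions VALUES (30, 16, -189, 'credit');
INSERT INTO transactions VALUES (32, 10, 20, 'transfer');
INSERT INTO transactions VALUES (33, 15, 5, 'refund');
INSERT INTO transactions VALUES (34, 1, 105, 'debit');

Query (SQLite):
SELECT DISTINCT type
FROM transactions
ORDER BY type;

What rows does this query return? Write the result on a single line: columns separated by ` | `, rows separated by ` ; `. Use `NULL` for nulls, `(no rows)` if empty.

Collect distinct type values from transactions.

credit ; debit ; refund ; transfer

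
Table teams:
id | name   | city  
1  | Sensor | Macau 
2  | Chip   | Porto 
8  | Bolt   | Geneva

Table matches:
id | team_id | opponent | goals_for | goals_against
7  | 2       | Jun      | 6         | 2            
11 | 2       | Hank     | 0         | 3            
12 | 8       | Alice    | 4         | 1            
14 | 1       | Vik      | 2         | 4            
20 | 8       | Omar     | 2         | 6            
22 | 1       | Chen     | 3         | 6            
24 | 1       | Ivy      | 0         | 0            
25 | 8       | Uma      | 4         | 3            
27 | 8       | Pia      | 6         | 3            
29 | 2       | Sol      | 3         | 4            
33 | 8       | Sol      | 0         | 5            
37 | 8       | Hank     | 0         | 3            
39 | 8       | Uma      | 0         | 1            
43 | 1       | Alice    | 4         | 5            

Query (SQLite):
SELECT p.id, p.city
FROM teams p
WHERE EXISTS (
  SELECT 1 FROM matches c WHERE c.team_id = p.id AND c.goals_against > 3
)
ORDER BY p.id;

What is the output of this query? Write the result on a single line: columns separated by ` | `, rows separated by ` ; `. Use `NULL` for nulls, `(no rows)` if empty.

For each teams row, check whether any matches with matching team_id has goals_against > 3.
Keep rows where that is true.

1 | Macau ; 2 | Porto ; 8 | Geneva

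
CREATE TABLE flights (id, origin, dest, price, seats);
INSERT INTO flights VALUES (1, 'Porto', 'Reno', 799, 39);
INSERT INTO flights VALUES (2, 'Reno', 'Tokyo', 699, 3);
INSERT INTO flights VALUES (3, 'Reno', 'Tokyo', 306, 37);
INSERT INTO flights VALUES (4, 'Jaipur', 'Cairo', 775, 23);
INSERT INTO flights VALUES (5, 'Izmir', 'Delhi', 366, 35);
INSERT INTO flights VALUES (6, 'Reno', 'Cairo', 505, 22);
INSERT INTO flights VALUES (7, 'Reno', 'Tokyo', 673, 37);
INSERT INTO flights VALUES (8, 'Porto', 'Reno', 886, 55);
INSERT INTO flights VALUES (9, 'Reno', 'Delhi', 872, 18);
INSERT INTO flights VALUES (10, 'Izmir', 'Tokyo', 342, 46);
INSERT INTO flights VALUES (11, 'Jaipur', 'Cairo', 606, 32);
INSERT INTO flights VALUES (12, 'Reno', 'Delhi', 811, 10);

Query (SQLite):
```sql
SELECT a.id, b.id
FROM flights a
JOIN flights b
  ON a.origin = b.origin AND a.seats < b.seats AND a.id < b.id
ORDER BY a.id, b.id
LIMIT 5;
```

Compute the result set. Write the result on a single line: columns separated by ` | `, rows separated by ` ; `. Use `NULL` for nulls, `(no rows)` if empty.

Pairs (a,b) with same origin, a.seats < b.seats, a.id < b.id.
origin groups: Izmir:{5,10} Jaipur:{4,11} Porto:{1,8} Reno:{2,3,6,7,9,12}
Ordered by (a.id, b.id); first 5.

1 | 8 ; 2 | 3 ; 2 | 6 ; 2 | 7 ; 2 | 9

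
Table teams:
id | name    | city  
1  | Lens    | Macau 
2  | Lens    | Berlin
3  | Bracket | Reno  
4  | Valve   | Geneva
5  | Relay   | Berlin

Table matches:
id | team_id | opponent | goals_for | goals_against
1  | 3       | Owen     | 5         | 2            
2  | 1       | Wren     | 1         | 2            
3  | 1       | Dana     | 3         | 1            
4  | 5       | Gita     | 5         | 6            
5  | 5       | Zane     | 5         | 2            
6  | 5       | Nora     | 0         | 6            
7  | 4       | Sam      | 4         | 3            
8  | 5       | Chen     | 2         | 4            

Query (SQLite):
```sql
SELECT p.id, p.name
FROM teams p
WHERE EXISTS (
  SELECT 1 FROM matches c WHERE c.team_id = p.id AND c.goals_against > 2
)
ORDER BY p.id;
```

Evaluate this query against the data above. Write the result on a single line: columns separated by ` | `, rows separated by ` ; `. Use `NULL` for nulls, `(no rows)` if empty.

4 | Valve ; 5 | Relay

For each teams row, check whether any matches with matching team_id has goals_against > 2.
Keep rows where that is true.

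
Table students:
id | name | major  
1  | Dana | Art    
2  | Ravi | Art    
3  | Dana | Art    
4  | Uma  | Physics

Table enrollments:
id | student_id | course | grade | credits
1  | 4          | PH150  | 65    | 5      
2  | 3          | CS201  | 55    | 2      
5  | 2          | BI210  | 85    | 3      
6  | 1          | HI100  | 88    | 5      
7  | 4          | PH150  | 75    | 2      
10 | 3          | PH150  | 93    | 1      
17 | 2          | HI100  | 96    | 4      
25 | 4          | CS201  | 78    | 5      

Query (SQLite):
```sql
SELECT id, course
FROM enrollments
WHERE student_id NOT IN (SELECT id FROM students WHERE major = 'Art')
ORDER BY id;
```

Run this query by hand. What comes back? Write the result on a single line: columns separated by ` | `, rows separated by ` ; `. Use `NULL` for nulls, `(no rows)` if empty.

1 | PH150 ; 7 | PH150 ; 25 | CS201

Inner query: students.id where major = 'Art'.
Outer: keep enrollments rows whose student_id is not in that set.
Inner query → {1, 2, 3}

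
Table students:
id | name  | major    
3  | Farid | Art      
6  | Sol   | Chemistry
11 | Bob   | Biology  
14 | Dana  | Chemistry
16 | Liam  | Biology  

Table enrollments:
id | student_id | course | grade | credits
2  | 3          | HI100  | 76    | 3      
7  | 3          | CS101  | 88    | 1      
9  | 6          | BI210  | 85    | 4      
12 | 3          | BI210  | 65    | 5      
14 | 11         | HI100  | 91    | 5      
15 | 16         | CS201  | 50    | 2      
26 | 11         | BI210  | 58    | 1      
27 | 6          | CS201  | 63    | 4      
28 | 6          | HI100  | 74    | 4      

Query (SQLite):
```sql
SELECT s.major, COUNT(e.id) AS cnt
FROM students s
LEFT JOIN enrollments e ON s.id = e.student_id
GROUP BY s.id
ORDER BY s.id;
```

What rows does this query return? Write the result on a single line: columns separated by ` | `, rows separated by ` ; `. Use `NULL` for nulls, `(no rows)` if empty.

LEFT JOIN keeps every students row; unmatched ones get NULL for enrollments columns.
Group by students.id and compute COUNT(e.id). COUNT(col) of an all-NULL group is 0.
  3: ids {2, 7, 12} → COUNT(e.id)=3
  6: ids {9, 27, 28} → COUNT(e.id)=3
  11: ids {14, 26} → COUNT(e.id)=2
  14: ids {—} → COUNT(e.id)=0
  16: ids {15} → COUNT(e.id)=1

Art | 3 ; Chemistry | 3 ; Biology | 2 ; Chemistry | 0 ; Biology | 1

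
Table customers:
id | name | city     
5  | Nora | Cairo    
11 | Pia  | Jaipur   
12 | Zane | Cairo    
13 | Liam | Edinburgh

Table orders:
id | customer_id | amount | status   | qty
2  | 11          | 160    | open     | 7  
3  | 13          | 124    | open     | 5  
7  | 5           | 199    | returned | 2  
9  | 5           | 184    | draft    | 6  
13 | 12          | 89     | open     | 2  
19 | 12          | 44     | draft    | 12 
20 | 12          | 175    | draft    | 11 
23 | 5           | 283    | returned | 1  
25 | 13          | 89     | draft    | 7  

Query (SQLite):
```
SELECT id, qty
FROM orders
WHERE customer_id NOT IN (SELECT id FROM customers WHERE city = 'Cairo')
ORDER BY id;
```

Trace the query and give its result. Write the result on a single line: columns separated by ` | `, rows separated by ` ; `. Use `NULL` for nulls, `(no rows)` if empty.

2 | 7 ; 3 | 5 ; 25 | 7

Inner query: customers.id where city = 'Cairo'.
Outer: keep orders rows whose customer_id is not in that set.
Inner query → {5, 12}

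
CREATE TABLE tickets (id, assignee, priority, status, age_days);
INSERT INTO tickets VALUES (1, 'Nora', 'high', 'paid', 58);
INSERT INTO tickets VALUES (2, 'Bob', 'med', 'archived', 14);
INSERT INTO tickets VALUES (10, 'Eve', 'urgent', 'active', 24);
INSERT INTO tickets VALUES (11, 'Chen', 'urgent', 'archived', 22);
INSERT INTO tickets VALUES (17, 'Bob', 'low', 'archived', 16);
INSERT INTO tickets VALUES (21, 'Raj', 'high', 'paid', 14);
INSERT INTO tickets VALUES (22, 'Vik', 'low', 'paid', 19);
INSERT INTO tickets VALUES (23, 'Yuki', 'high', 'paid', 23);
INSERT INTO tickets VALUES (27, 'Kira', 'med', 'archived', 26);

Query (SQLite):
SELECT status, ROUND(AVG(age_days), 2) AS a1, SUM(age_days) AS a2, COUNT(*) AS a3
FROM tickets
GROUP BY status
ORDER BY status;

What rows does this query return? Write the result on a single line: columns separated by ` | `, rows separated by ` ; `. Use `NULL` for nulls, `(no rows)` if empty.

Group tickets by status.
Per group compute: ROUND(AVG(age_days), 2), SUM(age_days), COUNT(*).
  active: ids {10} → ROUND(AVG(age_days), 2)=24, SUM(age_days)=24, COUNT(*)=1
  archived: ids {2, 11, 17, 27} → ROUND(AVG(age_days), 2)=19.5, SUM(age_days)=78, COUNT(*)=4
  paid: ids {1, 21, 22, 23} → ROUND(AVG(age_days), 2)=28.5, SUM(age_days)=114, COUNT(*)=4

active | 24 | 24 | 1 ; archived | 19.5 | 78 | 4 ; paid | 28.5 | 114 | 4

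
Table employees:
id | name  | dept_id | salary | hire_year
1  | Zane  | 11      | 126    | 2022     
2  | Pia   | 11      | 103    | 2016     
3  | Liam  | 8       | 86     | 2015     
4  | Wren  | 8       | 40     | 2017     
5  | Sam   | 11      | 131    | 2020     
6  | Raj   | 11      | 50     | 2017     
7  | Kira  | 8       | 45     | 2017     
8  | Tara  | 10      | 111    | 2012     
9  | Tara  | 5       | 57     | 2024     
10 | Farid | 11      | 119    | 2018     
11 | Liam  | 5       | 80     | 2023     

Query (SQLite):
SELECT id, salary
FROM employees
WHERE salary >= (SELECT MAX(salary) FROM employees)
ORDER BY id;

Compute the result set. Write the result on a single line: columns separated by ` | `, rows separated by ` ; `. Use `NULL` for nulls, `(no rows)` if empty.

5 | 131

Scalar subquery: MAX(salary) over all employees rows = 131.
Keep rows where salary >= that value.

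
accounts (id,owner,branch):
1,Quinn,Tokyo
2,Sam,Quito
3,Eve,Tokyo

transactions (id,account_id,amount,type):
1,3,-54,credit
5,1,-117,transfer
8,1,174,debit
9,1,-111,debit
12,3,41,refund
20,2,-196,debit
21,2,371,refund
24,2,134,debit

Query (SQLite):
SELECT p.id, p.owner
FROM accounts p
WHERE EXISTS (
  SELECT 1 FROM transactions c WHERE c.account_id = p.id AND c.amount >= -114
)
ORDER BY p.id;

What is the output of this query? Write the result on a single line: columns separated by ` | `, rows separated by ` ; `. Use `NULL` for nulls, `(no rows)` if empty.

For each accounts row, check whether any transactions with matching account_id has amount >= -114.
Keep rows where that is true.

1 | Quinn ; 2 | Sam ; 3 | Eve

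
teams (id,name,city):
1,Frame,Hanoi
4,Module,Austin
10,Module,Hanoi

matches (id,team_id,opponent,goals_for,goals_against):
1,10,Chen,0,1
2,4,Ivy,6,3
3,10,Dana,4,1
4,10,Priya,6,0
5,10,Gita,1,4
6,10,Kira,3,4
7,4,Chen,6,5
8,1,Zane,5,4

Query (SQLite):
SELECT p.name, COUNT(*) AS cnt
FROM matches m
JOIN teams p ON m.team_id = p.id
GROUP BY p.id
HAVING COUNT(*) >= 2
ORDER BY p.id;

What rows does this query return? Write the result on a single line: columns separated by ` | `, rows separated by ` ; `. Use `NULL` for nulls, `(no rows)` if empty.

Module | 2 ; Module | 5

Join each matches row to its teams via team_id.
Group joined rows by teams.id; compute COUNT(*) per group.
HAVING: keep groups with count ≥ 2.
  1: ids {8} → COUNT(*)=1
  4: ids {2, 7} → COUNT(*)=2
  10: ids {1, 3, 4, 5, 6} → COUNT(*)=5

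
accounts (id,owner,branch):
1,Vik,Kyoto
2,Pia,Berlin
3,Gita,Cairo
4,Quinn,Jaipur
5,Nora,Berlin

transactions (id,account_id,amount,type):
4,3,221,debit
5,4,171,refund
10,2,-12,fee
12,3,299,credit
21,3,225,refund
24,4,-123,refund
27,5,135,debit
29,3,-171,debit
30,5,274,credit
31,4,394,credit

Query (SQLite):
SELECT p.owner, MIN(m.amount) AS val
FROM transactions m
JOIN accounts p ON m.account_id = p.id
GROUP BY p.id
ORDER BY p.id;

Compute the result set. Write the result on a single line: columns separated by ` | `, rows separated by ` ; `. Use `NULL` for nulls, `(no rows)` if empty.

Join each transactions row to its accounts via account_id.
Group joined rows by accounts.id; compute MIN(m.amount) per group.
  2: ids {10} → MIN(m.amount)=-12
  3: ids {4, 12, 21, 29} → MIN(m.amount)=-171
  4: ids {5, 24, 31} → MIN(m.amount)=-123
  5: ids {27, 30} → MIN(m.amount)=135

Pia | -12 ; Gita | -171 ; Quinn | -123 ; Nora | 135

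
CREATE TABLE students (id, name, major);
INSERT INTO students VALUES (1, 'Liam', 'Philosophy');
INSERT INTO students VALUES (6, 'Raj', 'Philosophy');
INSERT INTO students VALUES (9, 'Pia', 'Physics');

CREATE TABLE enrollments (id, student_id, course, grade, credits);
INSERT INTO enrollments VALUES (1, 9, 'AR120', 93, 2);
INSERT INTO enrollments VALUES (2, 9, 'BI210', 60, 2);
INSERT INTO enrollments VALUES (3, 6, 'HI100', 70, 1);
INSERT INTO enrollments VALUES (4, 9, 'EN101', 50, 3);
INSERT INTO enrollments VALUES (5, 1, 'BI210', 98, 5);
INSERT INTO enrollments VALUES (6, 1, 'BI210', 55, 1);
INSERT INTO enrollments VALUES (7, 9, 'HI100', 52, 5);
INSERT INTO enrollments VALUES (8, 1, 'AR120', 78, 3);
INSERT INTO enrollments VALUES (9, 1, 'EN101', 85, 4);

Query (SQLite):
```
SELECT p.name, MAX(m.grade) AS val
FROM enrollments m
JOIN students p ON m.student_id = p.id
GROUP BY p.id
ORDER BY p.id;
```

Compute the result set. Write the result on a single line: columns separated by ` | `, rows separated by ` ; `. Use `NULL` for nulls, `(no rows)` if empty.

Join each enrollments row to its students via student_id.
Group joined rows by students.id; compute MAX(m.grade) per group.
  1: ids {5, 6, 8, 9} → MAX(m.grade)=98
  6: ids {3} → MAX(m.grade)=70
  9: ids {1, 2, 4, 7} → MAX(m.grade)=93

Liam | 98 ; Raj | 70 ; Pia | 93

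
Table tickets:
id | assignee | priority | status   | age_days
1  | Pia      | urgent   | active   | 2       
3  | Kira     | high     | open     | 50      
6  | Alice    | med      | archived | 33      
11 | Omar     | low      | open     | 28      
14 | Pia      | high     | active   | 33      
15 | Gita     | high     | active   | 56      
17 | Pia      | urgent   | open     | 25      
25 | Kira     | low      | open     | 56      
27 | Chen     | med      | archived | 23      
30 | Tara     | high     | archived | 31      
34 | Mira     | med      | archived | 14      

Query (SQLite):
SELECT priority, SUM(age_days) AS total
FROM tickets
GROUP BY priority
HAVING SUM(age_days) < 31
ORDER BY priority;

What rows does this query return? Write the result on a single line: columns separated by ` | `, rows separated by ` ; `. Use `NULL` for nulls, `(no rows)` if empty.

urgent | 27

Partition tickets by priority; compute SUM(age_days) within each group.
HAVING: keep groups where SUM(age_days) < 31.
  high: ids {3, 14, 15, 30} → SUM(age_days)=170
  low: ids {11, 25} → SUM(age_days)=84
  med: ids {6, 27, 34} → SUM(age_days)=70
  urgent: ids {1, 17} → SUM(age_days)=27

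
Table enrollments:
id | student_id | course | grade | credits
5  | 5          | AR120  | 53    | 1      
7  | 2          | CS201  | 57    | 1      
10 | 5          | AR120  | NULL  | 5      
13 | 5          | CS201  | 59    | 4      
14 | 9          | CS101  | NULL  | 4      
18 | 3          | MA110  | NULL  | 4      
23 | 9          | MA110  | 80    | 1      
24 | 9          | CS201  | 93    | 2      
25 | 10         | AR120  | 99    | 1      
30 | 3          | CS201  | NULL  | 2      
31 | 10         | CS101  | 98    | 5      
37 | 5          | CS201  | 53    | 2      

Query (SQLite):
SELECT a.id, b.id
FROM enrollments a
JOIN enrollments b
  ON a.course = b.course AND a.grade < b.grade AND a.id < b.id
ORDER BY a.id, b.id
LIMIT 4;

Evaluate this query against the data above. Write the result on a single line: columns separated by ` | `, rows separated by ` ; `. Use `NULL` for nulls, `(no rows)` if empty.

5 | 25 ; 7 | 13 ; 7 | 24 ; 13 | 24

Pairs (a,b) with same course, a.grade < b.grade, a.id < b.id.
course groups: AR120:{5,10,25} CS101:{14,31} CS201:{7,13,24,30,37} MA110:{18,23}
Ordered by (a.id, b.id); first 4.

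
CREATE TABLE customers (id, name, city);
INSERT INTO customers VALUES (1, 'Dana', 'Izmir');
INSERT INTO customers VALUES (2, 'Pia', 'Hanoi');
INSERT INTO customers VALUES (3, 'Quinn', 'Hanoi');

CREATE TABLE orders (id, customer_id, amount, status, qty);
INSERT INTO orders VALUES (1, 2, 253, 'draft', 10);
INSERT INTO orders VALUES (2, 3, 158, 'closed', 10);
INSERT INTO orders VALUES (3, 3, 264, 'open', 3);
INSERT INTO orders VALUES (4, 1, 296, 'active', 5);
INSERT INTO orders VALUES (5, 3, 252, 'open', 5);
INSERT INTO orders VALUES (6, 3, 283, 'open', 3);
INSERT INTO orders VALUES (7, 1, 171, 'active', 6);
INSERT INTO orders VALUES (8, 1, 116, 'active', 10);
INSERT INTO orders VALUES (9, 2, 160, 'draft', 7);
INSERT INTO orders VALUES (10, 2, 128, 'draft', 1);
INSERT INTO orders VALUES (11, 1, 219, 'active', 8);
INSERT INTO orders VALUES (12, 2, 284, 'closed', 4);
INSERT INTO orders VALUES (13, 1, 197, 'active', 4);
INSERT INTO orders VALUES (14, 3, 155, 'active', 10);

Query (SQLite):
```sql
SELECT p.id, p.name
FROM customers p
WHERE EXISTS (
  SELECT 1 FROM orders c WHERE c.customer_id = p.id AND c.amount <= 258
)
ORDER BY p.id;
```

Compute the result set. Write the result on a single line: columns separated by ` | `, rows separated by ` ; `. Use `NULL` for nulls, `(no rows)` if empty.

1 | Dana ; 2 | Pia ; 3 | Quinn

For each customers row, check whether any orders with matching customer_id has amount <= 258.
Keep rows where that is true.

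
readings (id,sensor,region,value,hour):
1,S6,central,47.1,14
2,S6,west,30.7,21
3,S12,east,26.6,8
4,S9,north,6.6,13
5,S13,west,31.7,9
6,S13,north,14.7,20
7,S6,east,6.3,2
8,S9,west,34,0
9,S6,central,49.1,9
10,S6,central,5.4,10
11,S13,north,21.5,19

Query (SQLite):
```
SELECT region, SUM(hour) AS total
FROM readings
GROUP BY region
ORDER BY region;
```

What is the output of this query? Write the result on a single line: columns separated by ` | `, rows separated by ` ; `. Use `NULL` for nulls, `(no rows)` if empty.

central | 33 ; east | 10 ; north | 52 ; west | 30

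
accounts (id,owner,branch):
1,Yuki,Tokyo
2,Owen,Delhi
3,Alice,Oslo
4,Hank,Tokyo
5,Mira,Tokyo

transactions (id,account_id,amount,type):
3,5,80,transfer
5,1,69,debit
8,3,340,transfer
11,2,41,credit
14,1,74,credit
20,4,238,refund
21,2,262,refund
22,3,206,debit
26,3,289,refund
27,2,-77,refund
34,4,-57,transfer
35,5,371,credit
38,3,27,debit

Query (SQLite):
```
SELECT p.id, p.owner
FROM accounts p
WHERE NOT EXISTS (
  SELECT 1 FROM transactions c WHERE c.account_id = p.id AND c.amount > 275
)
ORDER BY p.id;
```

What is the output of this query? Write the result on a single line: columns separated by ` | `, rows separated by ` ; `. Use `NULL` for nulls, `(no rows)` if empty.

1 | Yuki ; 2 | Owen ; 4 | Hank

For each accounts row, check whether any transactions with matching account_id has amount > 275.
Keep rows where that is false.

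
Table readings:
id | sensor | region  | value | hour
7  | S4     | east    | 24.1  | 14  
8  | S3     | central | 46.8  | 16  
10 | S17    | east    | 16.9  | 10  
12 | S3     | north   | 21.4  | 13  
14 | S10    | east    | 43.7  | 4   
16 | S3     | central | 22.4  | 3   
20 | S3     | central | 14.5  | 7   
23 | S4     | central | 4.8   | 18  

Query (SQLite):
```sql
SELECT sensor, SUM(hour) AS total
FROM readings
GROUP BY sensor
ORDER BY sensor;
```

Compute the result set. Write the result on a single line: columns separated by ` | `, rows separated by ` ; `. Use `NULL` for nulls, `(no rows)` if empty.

S10 | 4 ; S17 | 10 ; S3 | 39 ; S4 | 32

Partition readings by sensor; compute SUM(hour) within each group.
  S10: ids {14} → SUM(hour)=4
  S17: ids {10} → SUM(hour)=10
  S3: ids {8, 12, 16, 20} → SUM(hour)=39
  S4: ids {7, 23} → SUM(hour)=32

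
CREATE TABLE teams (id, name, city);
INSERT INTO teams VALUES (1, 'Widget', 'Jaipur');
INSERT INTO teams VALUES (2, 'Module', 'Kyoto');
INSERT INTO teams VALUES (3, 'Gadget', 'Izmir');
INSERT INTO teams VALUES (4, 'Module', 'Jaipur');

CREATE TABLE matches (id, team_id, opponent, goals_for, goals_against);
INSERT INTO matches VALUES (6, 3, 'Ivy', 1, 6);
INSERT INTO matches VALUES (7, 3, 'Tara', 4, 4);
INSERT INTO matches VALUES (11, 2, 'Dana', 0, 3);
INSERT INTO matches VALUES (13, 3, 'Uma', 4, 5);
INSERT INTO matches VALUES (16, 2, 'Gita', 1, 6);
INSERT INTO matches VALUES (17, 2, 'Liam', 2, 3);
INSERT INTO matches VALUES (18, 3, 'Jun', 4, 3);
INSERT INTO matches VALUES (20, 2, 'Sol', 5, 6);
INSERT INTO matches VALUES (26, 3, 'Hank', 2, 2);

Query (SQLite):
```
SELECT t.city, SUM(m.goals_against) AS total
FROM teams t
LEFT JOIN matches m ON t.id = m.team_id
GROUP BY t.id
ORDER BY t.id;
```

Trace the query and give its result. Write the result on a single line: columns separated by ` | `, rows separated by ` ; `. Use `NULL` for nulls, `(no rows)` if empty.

LEFT JOIN keeps every teams row; unmatched ones get NULL for matches columns.
Group by teams.id and compute SUM(m.goals_against). SUM over an all-NULL group is NULL.
  1: ids {—} → SUM(m.goals_against)=NULL
  2: ids {11, 16, 17, 20} → SUM(m.goals_against)=18
  3: ids {6, 7, 13, 18, 26} → SUM(m.goals_against)=20
  4: ids {—} → SUM(m.goals_against)=NULL

Jaipur | NULL ; Kyoto | 18 ; Izmir | 20 ; Jaipur | NULL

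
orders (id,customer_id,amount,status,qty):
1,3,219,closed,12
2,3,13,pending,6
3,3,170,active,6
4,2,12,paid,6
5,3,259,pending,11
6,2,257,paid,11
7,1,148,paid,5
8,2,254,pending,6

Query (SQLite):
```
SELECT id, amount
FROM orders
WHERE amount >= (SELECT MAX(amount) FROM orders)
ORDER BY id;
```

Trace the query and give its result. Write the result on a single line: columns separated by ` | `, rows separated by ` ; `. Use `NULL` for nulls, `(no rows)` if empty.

5 | 259

Scalar subquery: MAX(amount) over all orders rows = 259.
Keep rows where amount >= that value.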